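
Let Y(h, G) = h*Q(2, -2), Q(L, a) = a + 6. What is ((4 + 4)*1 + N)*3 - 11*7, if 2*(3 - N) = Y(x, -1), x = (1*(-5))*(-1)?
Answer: -74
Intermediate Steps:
Q(L, a) = 6 + a
x = 5 (x = -5*(-1) = 5)
Y(h, G) = 4*h (Y(h, G) = h*(6 - 2) = h*4 = 4*h)
N = -7 (N = 3 - 2*5 = 3 - 1/2*20 = 3 - 10 = -7)
((4 + 4)*1 + N)*3 - 11*7 = ((4 + 4)*1 - 7)*3 - 11*7 = (8*1 - 7)*3 - 77 = (8 - 7)*3 - 77 = 1*3 - 77 = 3 - 77 = -74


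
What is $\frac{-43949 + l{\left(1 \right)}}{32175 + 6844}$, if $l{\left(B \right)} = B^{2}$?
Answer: $- \frac{43948}{39019} \approx -1.1263$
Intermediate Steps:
$\frac{-43949 + l{\left(1 \right)}}{32175 + 6844} = \frac{-43949 + 1^{2}}{32175 + 6844} = \frac{-43949 + 1}{39019} = \left(-43948\right) \frac{1}{39019} = - \frac{43948}{39019}$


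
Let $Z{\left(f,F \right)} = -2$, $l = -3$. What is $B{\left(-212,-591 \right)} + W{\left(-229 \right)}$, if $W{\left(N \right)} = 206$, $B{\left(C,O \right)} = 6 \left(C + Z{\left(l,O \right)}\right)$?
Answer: $-1078$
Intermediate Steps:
$B{\left(C,O \right)} = -12 + 6 C$ ($B{\left(C,O \right)} = 6 \left(C - 2\right) = 6 \left(-2 + C\right) = -12 + 6 C$)
$B{\left(-212,-591 \right)} + W{\left(-229 \right)} = \left(-12 + 6 \left(-212\right)\right) + 206 = \left(-12 - 1272\right) + 206 = -1284 + 206 = -1078$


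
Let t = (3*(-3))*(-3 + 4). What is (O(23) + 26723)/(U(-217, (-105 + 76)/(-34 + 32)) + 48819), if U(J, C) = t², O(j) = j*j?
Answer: 2271/4075 ≈ 0.55730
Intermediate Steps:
O(j) = j²
t = -9 (t = -9*1 = -9)
U(J, C) = 81 (U(J, C) = (-9)² = 81)
(O(23) + 26723)/(U(-217, (-105 + 76)/(-34 + 32)) + 48819) = (23² + 26723)/(81 + 48819) = (529 + 26723)/48900 = 27252*(1/48900) = 2271/4075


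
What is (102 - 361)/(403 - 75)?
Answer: -259/328 ≈ -0.78963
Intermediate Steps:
(102 - 361)/(403 - 75) = -259/328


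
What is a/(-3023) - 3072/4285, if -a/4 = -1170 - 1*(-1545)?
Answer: -2859156/12953555 ≈ -0.22072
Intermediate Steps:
a = -1500 (a = -4*(-1170 - 1*(-1545)) = -4*(-1170 + 1545) = -4*375 = -1500)
a/(-3023) - 3072/4285 = -1500/(-3023) - 3072/4285 = -1500*(-1/3023) - 3072*1/4285 = 1500/3023 - 3072/4285 = -2859156/12953555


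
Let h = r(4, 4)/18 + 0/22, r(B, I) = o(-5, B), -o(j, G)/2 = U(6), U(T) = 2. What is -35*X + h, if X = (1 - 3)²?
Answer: -1262/9 ≈ -140.22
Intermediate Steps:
o(j, G) = -4 (o(j, G) = -2*2 = -4)
r(B, I) = -4
X = 4 (X = (-2)² = 4)
h = -2/9 (h = -4/18 + 0/22 = -4*1/18 + 0*(1/22) = -2/9 + 0 = -2/9 ≈ -0.22222)
-35*X + h = -35*4 - 2/9 = -140 - 2/9 = -1262/9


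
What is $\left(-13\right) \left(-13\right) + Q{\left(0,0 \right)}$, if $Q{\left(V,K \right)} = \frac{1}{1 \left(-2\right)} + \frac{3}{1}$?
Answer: $\frac{343}{2} \approx 171.5$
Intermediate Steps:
$Q{\left(V,K \right)} = \frac{5}{2}$ ($Q{\left(V,K \right)} = 1 \left(- \frac{1}{2}\right) + 3 \cdot 1 = - \frac{1}{2} + 3 = \frac{5}{2}$)
$\left(-13\right) \left(-13\right) + Q{\left(0,0 \right)} = \left(-13\right) \left(-13\right) + \frac{5}{2} = 169 + \frac{5}{2} = \frac{343}{2}$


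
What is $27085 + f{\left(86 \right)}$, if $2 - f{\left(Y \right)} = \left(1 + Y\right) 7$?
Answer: $26478$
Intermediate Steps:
$f{\left(Y \right)} = -5 - 7 Y$ ($f{\left(Y \right)} = 2 - \left(1 + Y\right) 7 = 2 - \left(7 + 7 Y\right) = -5 - 7 Y$)
$27085 + f{\left(86 \right)} = 27085 - 607 = 26478$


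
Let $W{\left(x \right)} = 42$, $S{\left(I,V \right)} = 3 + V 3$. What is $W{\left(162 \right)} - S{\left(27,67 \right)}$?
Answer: $-162$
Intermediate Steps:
$S{\left(I,V \right)} = 3 + 3 V$
$W{\left(162 \right)} - S{\left(27,67 \right)} = 42 - \left(3 + 3 \cdot 67\right) = 42 - \left(3 + 201\right) = 42 - 204 = -162$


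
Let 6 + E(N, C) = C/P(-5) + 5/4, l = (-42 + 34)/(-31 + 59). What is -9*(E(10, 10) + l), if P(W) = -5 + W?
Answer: 1521/28 ≈ 54.321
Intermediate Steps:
l = -2/7 (l = -8/28 = -8*1/28 = -2/7 ≈ -0.28571)
E(N, C) = -19/4 - C/10 (E(N, C) = -6 + (C/(-5 - 5) + 5/4) = -6 + (C/(-10) + 5*(¼)) = -6 + (C*(-⅒) + 5/4) = -6 + (-C/10 + 5/4) = -6 + (5/4 - C/10) = -19/4 - C/10)
-9*(E(10, 10) + l) = -9*((-19/4 - ⅒*10) - 2/7) = -9*((-19/4 - 1) - 2/7) = -9*(-23/4 - 2/7) = -9*(-169/28) = 1521/28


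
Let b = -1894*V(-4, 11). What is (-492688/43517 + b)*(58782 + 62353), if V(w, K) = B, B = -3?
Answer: 29892593698310/43517 ≈ 6.8692e+8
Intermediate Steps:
V(w, K) = -3
b = 5682 (b = -1894*(-3) = 5682)
(-492688/43517 + b)*(58782 + 62353) = (-492688/43517 + 5682)*(58782 + 62353) = (-492688*1/43517 + 5682)*121135 = (-492688/43517 + 5682)*121135 = (246770906/43517)*121135 = 29892593698310/43517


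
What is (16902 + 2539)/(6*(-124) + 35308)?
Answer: 19441/34564 ≈ 0.56246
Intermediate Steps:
(16902 + 2539)/(6*(-124) + 35308) = 19441/(-744 + 35308) = 19441/34564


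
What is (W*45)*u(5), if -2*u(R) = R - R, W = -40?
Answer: 0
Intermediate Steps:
u(R) = 0 (u(R) = -(R - R)/2 = -½*0 = 0)
(W*45)*u(5) = -40*45*0 = -1800*0 = 0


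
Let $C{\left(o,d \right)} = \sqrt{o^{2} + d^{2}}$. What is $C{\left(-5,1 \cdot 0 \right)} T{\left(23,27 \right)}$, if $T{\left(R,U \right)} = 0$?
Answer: $0$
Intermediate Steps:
$C{\left(o,d \right)} = \sqrt{d^{2} + o^{2}}$
$C{\left(-5,1 \cdot 0 \right)} T{\left(23,27 \right)} = \sqrt{\left(1 \cdot 0\right)^{2} + \left(-5\right)^{2}} \cdot 0 = \sqrt{0^{2} + 25} \cdot 0 = \sqrt{0 + 25} \cdot 0 = \sqrt{25} \cdot 0 = 5 \cdot 0 = 0$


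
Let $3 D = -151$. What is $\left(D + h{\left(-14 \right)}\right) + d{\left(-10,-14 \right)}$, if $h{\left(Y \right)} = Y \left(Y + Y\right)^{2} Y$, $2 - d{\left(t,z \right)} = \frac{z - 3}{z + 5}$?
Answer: $\frac{1382524}{9} \approx 1.5361 \cdot 10^{5}$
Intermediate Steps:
$d{\left(t,z \right)} = 2 - \frac{-3 + z}{5 + z}$ ($d{\left(t,z \right)} = 2 - \frac{z - 3}{z + 5} = 2 - \frac{-3 + z}{5 + z}$)
$h{\left(Y \right)} = 4 Y^{4}$ ($h{\left(Y \right)} = Y \left(2 Y\right)^{2} Y = Y 4 Y^{2} Y = 4 Y^{3} Y = 4 Y^{4}$)
$D = - \frac{151}{3}$ ($D = \frac{1}{3} \left(-151\right) = - \frac{151}{3} \approx -50.333$)
$\left(D + h{\left(-14 \right)}\right) + d{\left(-10,-14 \right)} = \left(- \frac{151}{3} + 4 \left(-14\right)^{4}\right) + \frac{13 - 14}{5 - 14} = \left(- \frac{151}{3} + 4 \cdot 38416\right) + \frac{1}{-9} \left(-1\right) = \left(- \frac{151}{3} + 153664\right) - - \frac{1}{9} = \frac{460841}{3} + \frac{1}{9} = \frac{1382524}{9}$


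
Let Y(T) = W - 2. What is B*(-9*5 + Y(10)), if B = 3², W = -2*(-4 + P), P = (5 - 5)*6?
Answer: -351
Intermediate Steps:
P = 0 (P = 0*6 = 0)
W = 8 (W = -2*(-4 + 0) = -2*(-4) = 8)
B = 9
Y(T) = 6 (Y(T) = 8 - 2 = 6)
B*(-9*5 + Y(10)) = 9*(-9*5 + 6) = 9*(-45 + 6) = 9*(-39) = -351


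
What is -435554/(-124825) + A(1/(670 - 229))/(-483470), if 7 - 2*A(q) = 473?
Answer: 42121275321/12069828550 ≈ 3.4898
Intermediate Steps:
A(q) = -233 (A(q) = 7/2 - 1/2*473 = 7/2 - 473/2 = -233)
-435554/(-124825) + A(1/(670 - 229))/(-483470) = -435554/(-124825) - 233/(-483470) = -435554*(-1/124825) - 233*(-1/483470) = 435554/124825 + 233/483470 = 42121275321/12069828550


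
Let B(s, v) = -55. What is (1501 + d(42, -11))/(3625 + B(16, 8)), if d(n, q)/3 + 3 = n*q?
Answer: 53/1785 ≈ 0.029692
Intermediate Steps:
d(n, q) = -9 + 3*n*q (d(n, q) = -9 + 3*(n*q) = -9 + 3*n*q)
(1501 + d(42, -11))/(3625 + B(16, 8)) = (1501 + (-9 + 3*42*(-11)))/(3625 - 55) = (1501 + (-9 - 1386))/3570 = (1501 - 1395)*(1/3570) = 106*(1/3570) = 53/1785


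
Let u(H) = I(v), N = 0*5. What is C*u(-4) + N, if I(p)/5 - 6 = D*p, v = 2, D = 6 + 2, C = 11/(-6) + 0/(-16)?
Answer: -605/3 ≈ -201.67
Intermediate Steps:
C = -11/6 (C = 11*(-⅙) + 0*(-1/16) = -11/6 + 0 = -11/6 ≈ -1.8333)
N = 0
D = 8
I(p) = 30 + 40*p (I(p) = 30 + 5*(8*p) = 30 + 40*p)
u(H) = 110 (u(H) = 30 + 40*2 = 30 + 80 = 110)
C*u(-4) + N = -11/6*110 + 0 = -605/3 + 0 = -605/3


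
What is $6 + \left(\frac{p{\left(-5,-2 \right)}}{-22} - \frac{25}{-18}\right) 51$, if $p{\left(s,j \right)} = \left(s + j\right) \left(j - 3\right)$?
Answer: $- \frac{142}{33} \approx -4.303$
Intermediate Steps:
$p{\left(s,j \right)} = \left(-3 + j\right) \left(j + s\right)$ ($p{\left(s,j \right)} = \left(j + s\right) \left(-3 + j\right) = \left(-3 + j\right) \left(j + s\right)$)
$6 + \left(\frac{p{\left(-5,-2 \right)}}{-22} - \frac{25}{-18}\right) 51 = 6 + \left(\frac{\left(-2\right)^{2} - -6 - -15 - -10}{-22} - \frac{25}{-18}\right) 51 = 6 + \left(\left(4 + 6 + 15 + 10\right) \left(- \frac{1}{22}\right) - - \frac{25}{18}\right) 51 = 6 + \left(35 \left(- \frac{1}{22}\right) + \frac{25}{18}\right) 51 = 6 + \left(- \frac{35}{22} + \frac{25}{18}\right) 51 = 6 - \frac{340}{33} = - \frac{142}{33}$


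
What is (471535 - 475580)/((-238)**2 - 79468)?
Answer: 4045/22824 ≈ 0.17723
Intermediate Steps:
(471535 - 475580)/((-238)**2 - 79468) = -4045/(56644 - 79468) = -4045/(-22824) = -4045*(-1/22824) = 4045/22824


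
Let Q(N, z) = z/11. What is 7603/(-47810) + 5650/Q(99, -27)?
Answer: -2971596781/1290870 ≈ -2302.0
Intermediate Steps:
Q(N, z) = z/11 (Q(N, z) = z*(1/11) = z/11)
7603/(-47810) + 5650/Q(99, -27) = 7603/(-47810) + 5650/(((1/11)*(-27))) = 7603*(-1/47810) + 5650/(-27/11) = -7603/47810 + 5650*(-11/27) = -7603/47810 - 62150/27 = -2971596781/1290870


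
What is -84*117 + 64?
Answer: -9764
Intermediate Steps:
-84*117 + 64 = -9828 + 64 = -9764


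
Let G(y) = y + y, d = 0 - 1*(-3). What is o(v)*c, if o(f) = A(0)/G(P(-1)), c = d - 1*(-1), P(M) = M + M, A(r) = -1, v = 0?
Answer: 1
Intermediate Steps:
P(M) = 2*M
d = 3 (d = 0 + 3 = 3)
G(y) = 2*y
c = 4 (c = 3 - 1*(-1) = 3 + 1 = 4)
o(f) = 1/4 (o(f) = -1/(2*(2*(-1))) = -1/(2*(-2)) = -1/(-4) = -1*(-1/4) = 1/4)
o(v)*c = (1/4)*4 = 1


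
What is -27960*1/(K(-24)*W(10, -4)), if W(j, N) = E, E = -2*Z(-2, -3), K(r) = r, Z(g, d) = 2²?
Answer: -1165/8 ≈ -145.63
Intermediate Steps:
Z(g, d) = 4
E = -8 (E = -2*4 = -8)
W(j, N) = -8
-27960*1/(K(-24)*W(10, -4)) = -27960/((-24*(-8))) = -27960/192 = -27960*1/192 = -1165/8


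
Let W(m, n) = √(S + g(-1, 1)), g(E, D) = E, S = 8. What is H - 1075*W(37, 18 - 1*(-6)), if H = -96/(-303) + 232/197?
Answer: 29736/19897 - 1075*√7 ≈ -2842.7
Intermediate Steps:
H = 29736/19897 (H = -96*(-1/303) + 232*(1/197) = 32/101 + 232/197 = 29736/19897 ≈ 1.4945)
W(m, n) = √7 (W(m, n) = √(8 - 1) = √7)
H - 1075*W(37, 18 - 1*(-6)) = 29736/19897 - 1075*√7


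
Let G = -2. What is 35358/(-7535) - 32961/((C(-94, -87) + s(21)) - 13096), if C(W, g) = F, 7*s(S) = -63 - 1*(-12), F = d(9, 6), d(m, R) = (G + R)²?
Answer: -500217931/230096295 ≈ -2.1740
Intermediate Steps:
d(m, R) = (-2 + R)²
F = 16 (F = (-2 + 6)² = 4² = 16)
s(S) = -51/7 (s(S) = (-63 - 1*(-12))/7 = (-63 + 12)/7 = (⅐)*(-51) = -51/7)
C(W, g) = 16
35358/(-7535) - 32961/((C(-94, -87) + s(21)) - 13096) = 35358/(-7535) - 32961/((16 - 51/7) - 13096) = 35358*(-1/7535) - 32961/(61/7 - 13096) = -35358/7535 - 32961/(-91611/7) = -35358/7535 - 32961*(-7/91611) = -35358/7535 + 76909/30537 = -500217931/230096295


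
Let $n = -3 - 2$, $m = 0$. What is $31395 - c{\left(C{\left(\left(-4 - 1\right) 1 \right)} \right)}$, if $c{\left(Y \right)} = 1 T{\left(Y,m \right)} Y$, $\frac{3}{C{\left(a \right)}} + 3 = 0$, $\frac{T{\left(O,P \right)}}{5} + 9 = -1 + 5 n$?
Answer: $31220$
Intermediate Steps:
$n = -5$ ($n = -3 - 2 = -5$)
$T{\left(O,P \right)} = -175$ ($T{\left(O,P \right)} = -45 + 5 \left(-1 + 5 \left(-5\right)\right) = -45 + 5 \left(-1 - 25\right) = -45 + 5 \left(-26\right) = -45 - 130 = -175$)
$C{\left(a \right)} = -1$ ($C{\left(a \right)} = \frac{3}{-3 + 0} = \frac{3}{-3} = 3 \left(- \frac{1}{3}\right) = -1$)
$c{\left(Y \right)} = - 175 Y$ ($c{\left(Y \right)} = 1 \left(-175\right) Y = - 175 Y$)
$31395 - c{\left(C{\left(\left(-4 - 1\right) 1 \right)} \right)} = 31395 - \left(-175\right) \left(-1\right) = 31395 - 175 = 31220$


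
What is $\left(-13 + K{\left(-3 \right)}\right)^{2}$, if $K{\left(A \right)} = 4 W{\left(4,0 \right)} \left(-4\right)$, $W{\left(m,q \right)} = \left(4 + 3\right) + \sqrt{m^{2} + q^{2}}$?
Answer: $35721$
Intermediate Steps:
$W{\left(m,q \right)} = 7 + \sqrt{m^{2} + q^{2}}$
$K{\left(A \right)} = -176$ ($K{\left(A \right)} = 4 \left(7 + \sqrt{4^{2} + 0^{2}}\right) \left(-4\right) = 4 \left(7 + \sqrt{16 + 0}\right) \left(-4\right) = 4 \left(7 + \sqrt{16}\right) \left(-4\right) = 4 \left(7 + 4\right) \left(-4\right) = 4 \cdot 11 \left(-4\right) = 44 \left(-4\right) = -176$)
$\left(-13 + K{\left(-3 \right)}\right)^{2} = \left(-13 - 176\right)^{2} = \left(-189\right)^{2} = 35721$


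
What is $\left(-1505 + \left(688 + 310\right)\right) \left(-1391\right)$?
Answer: $705237$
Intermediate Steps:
$\left(-1505 + \left(688 + 310\right)\right) \left(-1391\right) = \left(-1505 + 998\right) \left(-1391\right) = \left(-507\right) \left(-1391\right) = 705237$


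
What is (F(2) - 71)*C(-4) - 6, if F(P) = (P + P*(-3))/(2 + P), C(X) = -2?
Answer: 138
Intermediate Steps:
F(P) = -2*P/(2 + P) (F(P) = (P - 3*P)/(2 + P) = (-2*P)/(2 + P) = -2*P/(2 + P))
(F(2) - 71)*C(-4) - 6 = (-2*2/(2 + 2) - 71)*(-2) - 6 = (-2*2/4 - 71)*(-2) - 6 = (-2*2*¼ - 71)*(-2) - 6 = (-1 - 71)*(-2) - 6 = -72*(-2) - 6 = 144 - 6 = 138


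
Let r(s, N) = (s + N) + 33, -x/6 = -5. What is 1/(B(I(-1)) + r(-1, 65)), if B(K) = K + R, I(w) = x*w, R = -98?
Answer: -1/31 ≈ -0.032258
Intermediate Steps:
x = 30 (x = -6*(-5) = 30)
r(s, N) = 33 + N + s (r(s, N) = (N + s) + 33 = 33 + N + s)
I(w) = 30*w
B(K) = -98 + K (B(K) = K - 98 = -98 + K)
1/(B(I(-1)) + r(-1, 65)) = 1/((-98 + 30*(-1)) + (33 + 65 - 1)) = 1/((-98 - 30) + 97) = 1/(-128 + 97) = 1/(-31) = -1/31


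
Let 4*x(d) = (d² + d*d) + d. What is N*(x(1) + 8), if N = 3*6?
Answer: 315/2 ≈ 157.50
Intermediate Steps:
N = 18
x(d) = d²/2 + d/4 (x(d) = ((d² + d*d) + d)/4 = ((d² + d²) + d)/4 = (2*d² + d)/4 = (d + 2*d²)/4 = d²/2 + d/4)
N*(x(1) + 8) = 18*((¼)*1*(1 + 2*1) + 8) = 18*((¼)*1*(1 + 2) + 8) = 18*((¼)*1*3 + 8) = 18*(¾ + 8) = 18*(35/4) = 315/2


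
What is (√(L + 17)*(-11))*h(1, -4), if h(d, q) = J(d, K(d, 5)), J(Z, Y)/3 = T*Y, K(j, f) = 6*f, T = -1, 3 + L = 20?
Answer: 990*√34 ≈ 5772.6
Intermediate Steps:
L = 17 (L = -3 + 20 = 17)
J(Z, Y) = -3*Y (J(Z, Y) = 3*(-Y) = -3*Y)
h(d, q) = -90 (h(d, q) = -18*5 = -3*30 = -90)
(√(L + 17)*(-11))*h(1, -4) = (√(17 + 17)*(-11))*(-90) = (√34*(-11))*(-90) = -11*√34*(-90) = 990*√34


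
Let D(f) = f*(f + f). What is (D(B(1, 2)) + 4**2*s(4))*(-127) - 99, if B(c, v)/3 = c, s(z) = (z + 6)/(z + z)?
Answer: -4925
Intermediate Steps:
s(z) = (6 + z)/(2*z) (s(z) = (6 + z)/((2*z)) = (6 + z)*(1/(2*z)) = (6 + z)/(2*z))
B(c, v) = 3*c
D(f) = 2*f**2 (D(f) = f*(2*f) = 2*f**2)
(D(B(1, 2)) + 4**2*s(4))*(-127) - 99 = (2*(3*1)**2 + 4**2*((1/2)*(6 + 4)/4))*(-127) - 99 = (2*3**2 + 16*((1/2)*(1/4)*10))*(-127) - 99 = (2*9 + 16*(5/4))*(-127) - 99 = (18 + 20)*(-127) - 99 = 38*(-127) - 99 = -4826 - 99 = -4925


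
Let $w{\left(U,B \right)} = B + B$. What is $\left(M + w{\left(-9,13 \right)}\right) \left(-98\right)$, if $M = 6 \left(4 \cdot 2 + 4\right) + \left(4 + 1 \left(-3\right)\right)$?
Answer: $-9702$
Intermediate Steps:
$w{\left(U,B \right)} = 2 B$
$M = 73$ ($M = 6 \left(8 + 4\right) + \left(4 - 3\right) = 6 \cdot 12 + 1 = 72 + 1 = 73$)
$\left(M + w{\left(-9,13 \right)}\right) \left(-98\right) = \left(73 + 2 \cdot 13\right) \left(-98\right) = \left(73 + 26\right) \left(-98\right) = 99 \left(-98\right) = -9702$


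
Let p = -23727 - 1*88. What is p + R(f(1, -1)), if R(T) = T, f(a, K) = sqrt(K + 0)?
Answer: -23815 + I ≈ -23815.0 + 1.0*I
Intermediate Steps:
f(a, K) = sqrt(K)
p = -23815 (p = -23727 - 88 = -23815)
p + R(f(1, -1)) = -23815 + sqrt(-1) = -23815 + I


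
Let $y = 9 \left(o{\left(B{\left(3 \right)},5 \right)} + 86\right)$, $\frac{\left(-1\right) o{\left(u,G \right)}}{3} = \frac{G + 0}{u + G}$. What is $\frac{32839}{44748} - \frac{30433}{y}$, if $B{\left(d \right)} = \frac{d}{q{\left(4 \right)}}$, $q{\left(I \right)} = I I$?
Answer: $- \frac{6166222643}{154335852} \approx -39.953$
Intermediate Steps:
$q{\left(I \right)} = I^{2}$
$B{\left(d \right)} = \frac{d}{16}$ ($B{\left(d \right)} = \frac{d}{4^{2}} = \frac{d}{16}$)
$o{\left(u,G \right)} = - \frac{3 G}{G + u}$ ($o{\left(u,G \right)} = - 3 \frac{G + 0}{u + G} = - 3 \frac{G}{G + u} = - \frac{3 G}{G + u}$)
$y = \frac{62082}{83}$ ($y = 9 \left(\left(-3\right) 5 \frac{1}{5 + \frac{1}{16} \cdot 3} + 86\right) = 9 \left(\left(-3\right) 5 \frac{1}{5 + \frac{3}{16}} + 86\right) = 9 \left(\left(-3\right) 5 \frac{1}{\frac{83}{16}} + 86\right) = 9 \left(\left(-3\right) 5 \cdot \frac{16}{83} + 86\right) = 9 \left(- \frac{240}{83} + 86\right) = 9 \cdot \frac{6898}{83} = \frac{62082}{83} \approx 747.98$)
$\frac{32839}{44748} - \frac{30433}{y} = \frac{32839}{44748} - \frac{30433}{\frac{62082}{83}} = 32839 \cdot \frac{1}{44748} - \frac{2525939}{62082} = \frac{32839}{44748} - \frac{2525939}{62082} = - \frac{6166222643}{154335852}$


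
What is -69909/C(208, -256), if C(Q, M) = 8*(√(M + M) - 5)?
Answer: 116515/1432 + 46606*I*√2/179 ≈ 81.365 + 368.22*I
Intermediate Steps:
C(Q, M) = -40 + 8*√2*√M (C(Q, M) = 8*(√(2*M) - 5) = 8*(√2*√M - 5) = 8*(-5 + √2*√M) = -40 + 8*√2*√M)
-69909/C(208, -256) = -69909/(-40 + 8*√2*√(-256)) = -69909/(-40 + 8*√2*(16*I)) = -69909/(-40 + 128*I*√2)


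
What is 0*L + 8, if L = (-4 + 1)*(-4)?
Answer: 8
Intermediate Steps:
L = 12 (L = -3*(-4) = 12)
0*L + 8 = 0*12 + 8 = 0 + 8 = 8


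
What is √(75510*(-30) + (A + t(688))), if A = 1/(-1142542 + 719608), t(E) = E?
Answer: I*√405078323537440806/422934 ≈ 1504.9*I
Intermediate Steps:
A = -1/422934 (A = 1/(-422934) = -1/422934 ≈ -2.3644e-6)
√(75510*(-30) + (A + t(688))) = √(75510*(-30) + (-1/422934 + 688)) = √(-2265300 + 290978591/422934) = √(-957781411609/422934) = I*√405078323537440806/422934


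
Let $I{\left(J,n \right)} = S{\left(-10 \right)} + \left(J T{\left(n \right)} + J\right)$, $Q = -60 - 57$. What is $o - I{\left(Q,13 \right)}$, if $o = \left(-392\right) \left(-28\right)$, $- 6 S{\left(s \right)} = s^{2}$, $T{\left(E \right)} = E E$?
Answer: $\frac{92648}{3} \approx 30883.0$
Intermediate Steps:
$T{\left(E \right)} = E^{2}$
$Q = -117$
$S{\left(s \right)} = - \frac{s^{2}}{6}$
$I{\left(J,n \right)} = - \frac{50}{3} + J + J n^{2}$ ($I{\left(J,n \right)} = - \frac{\left(-10\right)^{2}}{6} + \left(J n^{2} + J\right) = \left(- \frac{1}{6}\right) 100 + \left(J + J n^{2}\right) = - \frac{50}{3} + \left(J + J n^{2}\right) = - \frac{50}{3} + J + J n^{2}$)
$o = 10976$
$o - I{\left(Q,13 \right)} = 10976 - \left(- \frac{50}{3} - 117 - 117 \cdot 13^{2}\right) = 10976 - \left(- \frac{50}{3} - 117 - 19773\right) = 10976 - - \frac{59720}{3} = 10976 + \frac{59720}{3} = \frac{92648}{3}$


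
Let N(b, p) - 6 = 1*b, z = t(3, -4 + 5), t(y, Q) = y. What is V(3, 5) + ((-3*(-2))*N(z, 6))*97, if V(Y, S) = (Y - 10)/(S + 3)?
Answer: 41897/8 ≈ 5237.1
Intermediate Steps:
V(Y, S) = (-10 + Y)/(3 + S)
z = 3
N(b, p) = 6 + b (N(b, p) = 6 + 1*b = 6 + b)
V(3, 5) + ((-3*(-2))*N(z, 6))*97 = (-10 + 3)/(3 + 5) + ((-3*(-2))*(6 + 3))*97 = -7/8 + (6*9)*97 = (⅛)*(-7) + 54*97 = -7/8 + 5238 = 41897/8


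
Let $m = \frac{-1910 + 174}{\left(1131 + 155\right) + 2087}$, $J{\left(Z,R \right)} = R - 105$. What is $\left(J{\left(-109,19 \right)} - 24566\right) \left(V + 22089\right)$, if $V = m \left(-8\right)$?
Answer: $- \frac{1837069135420}{3373} \approx -5.4464 \cdot 10^{8}$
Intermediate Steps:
$J{\left(Z,R \right)} = -105 + R$
$m = - \frac{1736}{3373}$ ($m = - \frac{1736}{1286 + 2087} = - \frac{1736}{3373} \approx -0.51468$)
$V = \frac{13888}{3373}$ ($V = \left(- \frac{1736}{3373}\right) \left(-8\right) = \frac{13888}{3373} \approx 4.1174$)
$\left(J{\left(-109,19 \right)} - 24566\right) \left(V + 22089\right) = \left(\left(-105 + 19\right) - 24566\right) \left(\frac{13888}{3373} + 22089\right) = \left(-86 - 24566\right) \frac{74520085}{3373} = \left(-24652\right) \frac{74520085}{3373} = - \frac{1837069135420}{3373}$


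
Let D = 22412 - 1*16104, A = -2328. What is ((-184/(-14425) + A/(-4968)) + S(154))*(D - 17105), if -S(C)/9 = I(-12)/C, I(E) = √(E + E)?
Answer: -5172889487/995325 + 97173*I*√6/77 ≈ -5197.2 + 3091.2*I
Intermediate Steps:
D = 6308 (D = 22412 - 16104 = 6308)
I(E) = √2*√E (I(E) = √(2*E) = √2*√E)
S(C) = -18*I*√6/C (S(C) = -9*√2*√(-12)/C = -9*√2*(2*I*√3)/C = -9*2*I*√6/C = -18*I*√6/C)
((-184/(-14425) + A/(-4968)) + S(154))*(D - 17105) = ((-184/(-14425) - 2328/(-4968)) - 18*I*√6/154)*(6308 - 17105) = ((-184*(-1/14425) - 2328*(-1/4968)) - 18*I*√6*1/154)*(-10797) = ((184/14425 + 97/207) - 9*I*√6/77)*(-10797) = (1437313/2985975 - 9*I*√6/77)*(-10797) = -5172889487/995325 + 97173*I*√6/77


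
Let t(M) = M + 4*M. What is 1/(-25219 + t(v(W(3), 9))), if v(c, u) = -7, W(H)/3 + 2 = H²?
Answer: -1/25254 ≈ -3.9598e-5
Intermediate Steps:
W(H) = -6 + 3*H²
t(M) = 5*M
1/(-25219 + t(v(W(3), 9))) = 1/(-25219 + 5*(-7)) = 1/(-25219 - 35) = 1/(-25254) = -1/25254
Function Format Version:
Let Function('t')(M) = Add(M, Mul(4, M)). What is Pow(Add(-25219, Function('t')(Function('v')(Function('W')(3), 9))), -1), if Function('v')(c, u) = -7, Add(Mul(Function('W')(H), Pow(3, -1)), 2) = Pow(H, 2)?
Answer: Rational(-1, 25254) ≈ -3.9598e-5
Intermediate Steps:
Function('W')(H) = Add(-6, Mul(3, Pow(H, 2)))
Function('t')(M) = Mul(5, M)
Pow(Add(-25219, Function('t')(Function('v')(Function('W')(3), 9))), -1) = Pow(Add(-25219, Mul(5, -7)), -1) = Pow(Add(-25219, -35), -1) = Pow(-25254, -1) = Rational(-1, 25254)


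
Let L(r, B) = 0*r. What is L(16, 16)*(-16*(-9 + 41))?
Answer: 0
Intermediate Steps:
L(r, B) = 0
L(16, 16)*(-16*(-9 + 41)) = 0*(-16*(-9 + 41)) = 0*(-16*32) = 0*(-512) = 0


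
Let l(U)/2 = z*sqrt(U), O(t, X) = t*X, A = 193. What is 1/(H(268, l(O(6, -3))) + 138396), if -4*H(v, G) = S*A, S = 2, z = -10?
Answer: 2/276599 ≈ 7.2307e-6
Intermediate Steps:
O(t, X) = X*t
l(U) = -20*sqrt(U) (l(U) = 2*(-10*sqrt(U)) = -20*sqrt(U))
H(v, G) = -193/2
1/(H(268, l(O(6, -3))) + 138396) = 1/(-193/2 + 138396) = 1/(276599/2) = 2/276599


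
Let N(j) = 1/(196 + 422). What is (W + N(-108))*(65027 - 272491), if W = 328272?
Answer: -21044328366004/309 ≈ -6.8105e+10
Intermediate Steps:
N(j) = 1/618
(W + N(-108))*(65027 - 272491) = (328272 + 1/618)*(65027 - 272491) = (202872097/618)*(-207464) = -21044328366004/309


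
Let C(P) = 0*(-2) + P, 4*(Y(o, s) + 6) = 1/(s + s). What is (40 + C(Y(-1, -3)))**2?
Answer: 664225/576 ≈ 1153.2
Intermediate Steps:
Y(o, s) = -6 + 1/(8*s) (Y(o, s) = -6 + 1/(4*(s + s)) = -6 + 1/(4*((2*s))) = -6 + (1/(2*s))/4 = -6 + 1/(8*s))
C(P) = P (C(P) = 0 + P = P)
(40 + C(Y(-1, -3)))**2 = (40 + (-6 + (1/8)/(-3)))**2 = (40 + (-6 + (1/8)*(-1/3)))**2 = (40 + (-6 - 1/24))**2 = (40 - 145/24)**2 = (815/24)**2 = 664225/576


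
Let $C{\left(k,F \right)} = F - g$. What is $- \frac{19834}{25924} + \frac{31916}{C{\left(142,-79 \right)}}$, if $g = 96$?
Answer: $- \frac{415430667}{2268350} \approx -183.14$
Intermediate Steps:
$C{\left(k,F \right)} = -96 + F$ ($C{\left(k,F \right)} = F - 96 = -96 + F$)
$- \frac{19834}{25924} + \frac{31916}{C{\left(142,-79 \right)}} = - \frac{19834}{25924} + \frac{31916}{-96 - 79} = \left(-19834\right) \frac{1}{25924} + \frac{31916}{-175} = - \frac{9917}{12962} + 31916 \left(- \frac{1}{175}\right) = - \frac{9917}{12962} - \frac{31916}{175} = - \frac{415430667}{2268350}$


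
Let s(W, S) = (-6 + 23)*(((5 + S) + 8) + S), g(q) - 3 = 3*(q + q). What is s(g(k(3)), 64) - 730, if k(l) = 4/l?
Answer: 1667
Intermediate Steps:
g(q) = 3 + 6*q (g(q) = 3 + 3*(q + q) = 3 + 3*(2*q) = 3 + 6*q)
s(W, S) = 221 + 34*S (s(W, S) = 17*((13 + S) + S) = 17*(13 + 2*S) = 221 + 34*S)
s(g(k(3)), 64) - 730 = (221 + 34*64) - 730 = (221 + 2176) - 730 = 2397 - 730 = 1667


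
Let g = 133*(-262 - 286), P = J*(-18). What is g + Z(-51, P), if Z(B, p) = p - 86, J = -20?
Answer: -72610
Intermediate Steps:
P = 360 (P = -20*(-18) = 360)
Z(B, p) = -86 + p
g = -72884 (g = 133*(-548) = -72884)
g + Z(-51, P) = -72884 + (-86 + 360) = -72884 + 274 = -72610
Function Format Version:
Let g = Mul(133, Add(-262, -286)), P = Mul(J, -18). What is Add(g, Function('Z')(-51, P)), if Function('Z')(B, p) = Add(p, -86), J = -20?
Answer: -72610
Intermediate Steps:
P = 360 (P = Mul(-20, -18) = 360)
Function('Z')(B, p) = Add(-86, p)
g = -72884 (g = Mul(133, -548) = -72884)
Add(g, Function('Z')(-51, P)) = Add(-72884, Add(-86, 360)) = Add(-72884, 274) = -72610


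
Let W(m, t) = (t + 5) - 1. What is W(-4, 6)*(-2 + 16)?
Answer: 140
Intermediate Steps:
W(m, t) = 4 + t (W(m, t) = (5 + t) - 1 = 4 + t)
W(-4, 6)*(-2 + 16) = (4 + 6)*(-2 + 16) = 10*14 = 140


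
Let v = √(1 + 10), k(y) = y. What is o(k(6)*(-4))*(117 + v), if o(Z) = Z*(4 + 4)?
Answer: -22464 - 192*√11 ≈ -23101.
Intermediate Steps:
o(Z) = 8*Z (o(Z) = Z*8 = 8*Z)
v = √11 ≈ 3.3166
o(k(6)*(-4))*(117 + v) = (8*(6*(-4)))*(117 + √11) = (8*(-24))*(117 + √11) = -192*(117 + √11) = -22464 - 192*√11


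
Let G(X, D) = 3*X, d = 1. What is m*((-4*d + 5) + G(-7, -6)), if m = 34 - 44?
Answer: 200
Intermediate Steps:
m = -10
m*((-4*d + 5) + G(-7, -6)) = -10*((-4*1 + 5) + 3*(-7)) = -10*((-4 + 5) - 21) = -10*(1 - 21) = -10*(-20) = 200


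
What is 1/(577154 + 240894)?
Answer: 1/818048 ≈ 1.2224e-6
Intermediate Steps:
1/(577154 + 240894) = 1/818048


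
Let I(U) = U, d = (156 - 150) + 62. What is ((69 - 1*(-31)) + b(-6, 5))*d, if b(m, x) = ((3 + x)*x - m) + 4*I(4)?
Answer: 11016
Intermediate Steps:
d = 68 (d = 6 + 62 = 68)
b(m, x) = 16 - m + x*(3 + x) (b(m, x) = ((3 + x)*x - m) + 4*4 = (x*(3 + x) - m) + 16 = (-m + x*(3 + x)) + 16 = 16 - m + x*(3 + x))
((69 - 1*(-31)) + b(-6, 5))*d = ((69 - 1*(-31)) + (16 + 5² - 1*(-6) + 3*5))*68 = ((69 + 31) + (16 + 25 + 6 + 15))*68 = (100 + 62)*68 = 162*68 = 11016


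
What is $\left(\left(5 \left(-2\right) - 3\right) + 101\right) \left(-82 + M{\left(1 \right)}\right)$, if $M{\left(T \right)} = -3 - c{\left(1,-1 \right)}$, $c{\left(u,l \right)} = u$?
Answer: $-7568$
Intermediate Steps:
$M{\left(T \right)} = -4$ ($M{\left(T \right)} = -3 - 1 = -4$)
$\left(\left(5 \left(-2\right) - 3\right) + 101\right) \left(-82 + M{\left(1 \right)}\right) = \left(\left(5 \left(-2\right) - 3\right) + 101\right) \left(-82 - 4\right) = \left(\left(-10 - 3\right) + 101\right) \left(-86\right) = \left(-13 + 101\right) \left(-86\right) = 88 \left(-86\right) = -7568$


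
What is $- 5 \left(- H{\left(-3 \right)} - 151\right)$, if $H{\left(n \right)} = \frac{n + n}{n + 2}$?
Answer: $785$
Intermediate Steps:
$H{\left(n \right)} = \frac{2 n}{2 + n}$
$- 5 \left(- H{\left(-3 \right)} - 151\right) = - 5 \left(- \frac{2 \left(-3\right)}{2 - 3} - 151\right) = - 5 \left(- \frac{2 \left(-3\right)}{-1} - 151\right) = - 5 \left(- 2 \left(-3\right) \left(-1\right) - 151\right) = - 5 \left(\left(-1\right) 6 - 151\right) = - 5 \left(-6 - 151\right) = \left(-5\right) \left(-157\right) = 785$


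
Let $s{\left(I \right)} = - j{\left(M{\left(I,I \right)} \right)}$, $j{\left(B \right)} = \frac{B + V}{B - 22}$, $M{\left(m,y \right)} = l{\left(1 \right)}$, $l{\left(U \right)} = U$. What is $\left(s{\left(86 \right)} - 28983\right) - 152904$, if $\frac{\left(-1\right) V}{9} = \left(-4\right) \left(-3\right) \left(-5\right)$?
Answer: $- \frac{3819086}{21} \approx -1.8186 \cdot 10^{5}$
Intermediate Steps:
$V = 540$ ($V = - 9 \left(-4\right) \left(-3\right) \left(-5\right) = - 9 \cdot 12 \left(-5\right) = \left(-9\right) \left(-60\right) = 540$)
$M{\left(m,y \right)} = 1$
$j{\left(B \right)} = \frac{540 + B}{-22 + B}$ ($j{\left(B \right)} = \frac{B + 540}{B - 22} = \frac{540 + B}{-22 + B}$)
$s{\left(I \right)} = \frac{541}{21}$ ($s{\left(I \right)} = - \frac{540 + 1}{-22 + 1} = - \frac{541}{-21} = - \frac{\left(-1\right) 541}{21} = \left(-1\right) \left(- \frac{541}{21}\right) = \frac{541}{21}$)
$\left(s{\left(86 \right)} - 28983\right) - 152904 = \left(\frac{541}{21} - 28983\right) - 152904 = - \frac{608102}{21} - 152904 = - \frac{3819086}{21}$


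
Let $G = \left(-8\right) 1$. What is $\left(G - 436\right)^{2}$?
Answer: $197136$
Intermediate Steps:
$G = -8$
$\left(G - 436\right)^{2} = \left(-8 - 436\right)^{2} = \left(-444\right)^{2} = 197136$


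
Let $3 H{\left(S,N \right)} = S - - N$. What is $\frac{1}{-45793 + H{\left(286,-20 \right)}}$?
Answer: $- \frac{3}{137113} \approx -2.188 \cdot 10^{-5}$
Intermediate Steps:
$H{\left(S,N \right)} = \frac{N}{3} + \frac{S}{3}$ ($H{\left(S,N \right)} = \frac{S - - N}{3} = \frac{S + N}{3} = \frac{N + S}{3} = \frac{N}{3} + \frac{S}{3}$)
$\frac{1}{-45793 + H{\left(286,-20 \right)}} = \frac{1}{-45793 + \left(\frac{1}{3} \left(-20\right) + \frac{1}{3} \cdot 286\right)} = \frac{1}{-45793 + \left(- \frac{20}{3} + \frac{286}{3}\right)} = \frac{1}{-45793 + \frac{266}{3}} = \frac{1}{- \frac{137113}{3}} = - \frac{3}{137113}$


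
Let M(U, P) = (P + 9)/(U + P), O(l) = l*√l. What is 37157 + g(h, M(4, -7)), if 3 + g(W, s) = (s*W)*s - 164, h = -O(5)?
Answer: 36990 - 20*√5/9 ≈ 36985.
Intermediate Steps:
O(l) = l^(3/2)
M(U, P) = (9 + P)/(P + U)
h = -5*√5 (h = -5^(3/2) = -5*√5 ≈ -11.180)
g(W, s) = -167 + W*s² (g(W, s) = -3 + ((s*W)*s - 164) = -3 + ((W*s)*s - 164) = -3 + (W*s² - 164) = -3 + (-164 + W*s²) = -167 + W*s²)
37157 + g(h, M(4, -7)) = 37157 + (-167 + (-5*√5)*((9 - 7)/(-7 + 4))²) = 37157 + (-167 + (-5*√5)*(2/(-3))²) = 37157 + (-167 + (-5*√5)*(-⅓*2)²) = 37157 + (-167 + (-5*√5)*(-⅔)²) = 37157 + (-167 - 5*√5*(4/9)) = 37157 + (-167 - 20*√5/9) = 36990 - 20*√5/9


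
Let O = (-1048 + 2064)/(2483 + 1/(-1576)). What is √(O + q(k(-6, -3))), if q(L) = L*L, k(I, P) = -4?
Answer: 4*√15704807128581/3913207 ≈ 4.0508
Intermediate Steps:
O = 1601216/3913207 (O = 1016/(2483 - 1/1576) = 1016/(3913207/1576) = 1016*(1576/3913207) = 1601216/3913207 ≈ 0.40918)
q(L) = L²
√(O + q(k(-6, -3))) = √(1601216/3913207 + (-4)²) = √(1601216/3913207 + 16) = √(64212528/3913207) = 4*√15704807128581/3913207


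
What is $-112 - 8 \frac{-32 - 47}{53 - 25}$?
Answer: $- \frac{626}{7} \approx -89.429$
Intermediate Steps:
$-112 - 8 \frac{-32 - 47}{53 - 25} = -112 - 8 \left(- \frac{79}{53 - 25}\right) = -112 - 8 \left(- \frac{79}{28}\right) = -112 - 8 \left(\left(-79\right) \frac{1}{28}\right) = -112 - - \frac{158}{7} = -112 + \frac{158}{7} = - \frac{626}{7}$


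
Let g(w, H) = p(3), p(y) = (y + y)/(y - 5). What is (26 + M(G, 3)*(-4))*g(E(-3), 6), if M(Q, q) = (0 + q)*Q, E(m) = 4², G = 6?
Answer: 138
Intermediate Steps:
E(m) = 16
p(y) = 2*y/(-5 + y) (p(y) = (2*y)/(-5 + y) = 2*y/(-5 + y))
g(w, H) = -3 (g(w, H) = 2*3/(-5 + 3) = 2*3/(-2) = 2*3*(-½) = -3)
M(Q, q) = Q*q (M(Q, q) = q*Q = Q*q)
(26 + M(G, 3)*(-4))*g(E(-3), 6) = (26 + (6*3)*(-4))*(-3) = (26 + 18*(-4))*(-3) = (26 - 72)*(-3) = -46*(-3) = 138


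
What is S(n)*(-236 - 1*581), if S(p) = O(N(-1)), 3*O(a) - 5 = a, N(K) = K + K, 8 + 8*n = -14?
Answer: -817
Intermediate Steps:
n = -11/4 (n = -1 + (⅛)*(-14) = -1 - 7/4 = -11/4 ≈ -2.7500)
N(K) = 2*K
O(a) = 5/3 + a/3
S(p) = 1 (S(p) = 5/3 + (2*(-1))/3 = 5/3 + (⅓)*(-2) = 5/3 - ⅔ = 1)
S(n)*(-236 - 1*581) = 1*(-236 - 1*581) = 1*(-236 - 581) = 1*(-817) = -817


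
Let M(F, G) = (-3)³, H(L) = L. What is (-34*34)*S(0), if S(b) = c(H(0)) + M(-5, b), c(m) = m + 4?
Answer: 26588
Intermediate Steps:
M(F, G) = -27
c(m) = 4 + m
S(b) = -23 (S(b) = (4 + 0) - 27 = 4 - 27 = -23)
(-34*34)*S(0) = -34*34*(-23) = -1156*(-23) = 26588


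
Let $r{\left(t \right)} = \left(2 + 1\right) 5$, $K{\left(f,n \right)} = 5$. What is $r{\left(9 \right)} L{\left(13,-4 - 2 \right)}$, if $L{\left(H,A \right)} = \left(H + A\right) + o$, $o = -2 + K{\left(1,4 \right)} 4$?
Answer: $375$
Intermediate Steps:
$o = 18$ ($o = -2 + 5 \cdot 4 = -2 + 20 = 18$)
$r{\left(t \right)} = 15$ ($r{\left(t \right)} = 3 \cdot 5 = 15$)
$L{\left(H,A \right)} = 18 + A + H$ ($L{\left(H,A \right)} = \left(H + A\right) + 18 = \left(A + H\right) + 18 = 18 + A + H$)
$r{\left(9 \right)} L{\left(13,-4 - 2 \right)} = 15 \left(18 - 6 + 13\right) = 15 \cdot 25 = 375$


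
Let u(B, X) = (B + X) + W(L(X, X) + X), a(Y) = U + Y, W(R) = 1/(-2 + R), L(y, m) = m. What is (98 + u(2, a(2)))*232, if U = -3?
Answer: 22910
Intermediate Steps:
a(Y) = -3 + Y
u(B, X) = B + X + 1/(-2 + 2*X) (u(B, X) = (B + X) + 1/(-2 + (X + X)) = (B + X) + 1/(-2 + 2*X) = B + X + 1/(-2 + 2*X))
(98 + u(2, a(2)))*232 = (98 + (½ + (-1 + (-3 + 2))*(2 + (-3 + 2)))/(-1 + (-3 + 2)))*232 = (98 + (½ + (-1 - 1)*(2 - 1))/(-1 - 1))*232 = (98 + (½ - 2*1)/(-2))*232 = (98 - (½ - 2)/2)*232 = (98 - ½*(-3/2))*232 = (98 + ¾)*232 = (395/4)*232 = 22910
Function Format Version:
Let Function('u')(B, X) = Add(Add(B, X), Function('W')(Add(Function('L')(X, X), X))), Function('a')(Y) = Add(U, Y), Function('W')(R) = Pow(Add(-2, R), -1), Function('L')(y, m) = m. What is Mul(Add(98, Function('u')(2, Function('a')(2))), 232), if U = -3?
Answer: 22910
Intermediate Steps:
Function('a')(Y) = Add(-3, Y)
Function('u')(B, X) = Add(B, X, Pow(Add(-2, Mul(2, X)), -1)) (Function('u')(B, X) = Add(Add(B, X), Pow(Add(-2, Add(X, X)), -1)) = Add(Add(B, X), Pow(Add(-2, Mul(2, X)), -1)) = Add(B, X, Pow(Add(-2, Mul(2, X)), -1)))
Mul(Add(98, Function('u')(2, Function('a')(2))), 232) = Mul(Add(98, Mul(Pow(Add(-1, Add(-3, 2)), -1), Add(Rational(1, 2), Mul(Add(-1, Add(-3, 2)), Add(2, Add(-3, 2)))))), 232) = Mul(Add(98, Mul(Pow(Add(-1, -1), -1), Add(Rational(1, 2), Mul(Add(-1, -1), Add(2, -1))))), 232) = Mul(Add(98, Mul(Pow(-2, -1), Add(Rational(1, 2), Mul(-2, 1)))), 232) = Mul(Add(98, Mul(Rational(-1, 2), Add(Rational(1, 2), -2))), 232) = Mul(Add(98, Mul(Rational(-1, 2), Rational(-3, 2))), 232) = Mul(Add(98, Rational(3, 4)), 232) = Mul(Rational(395, 4), 232) = 22910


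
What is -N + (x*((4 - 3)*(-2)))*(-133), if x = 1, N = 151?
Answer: 115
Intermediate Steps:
-N + (x*((4 - 3)*(-2)))*(-133) = -1*151 + (1*((4 - 3)*(-2)))*(-133) = -151 + (1*(1*(-2)))*(-133) = -151 + (1*(-2))*(-133) = -151 - 2*(-133) = -151 + 266 = 115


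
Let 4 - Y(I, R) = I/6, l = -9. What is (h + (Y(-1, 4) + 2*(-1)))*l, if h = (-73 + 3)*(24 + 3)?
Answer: 33981/2 ≈ 16991.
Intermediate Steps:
h = -1890 (h = -70*27 = -1890)
Y(I, R) = 4 - I/6
(h + (Y(-1, 4) + 2*(-1)))*l = (-1890 + ((4 - 1/6*(-1)) + 2*(-1)))*(-9) = (-1890 + ((4 + 1/6) - 2))*(-9) = (-1890 + (25/6 - 2))*(-9) = (-1890 + 13/6)*(-9) = -11327/6*(-9) = 33981/2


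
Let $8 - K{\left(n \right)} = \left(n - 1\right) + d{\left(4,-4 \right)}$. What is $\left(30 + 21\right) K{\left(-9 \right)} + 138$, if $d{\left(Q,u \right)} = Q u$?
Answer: $1872$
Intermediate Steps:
$K{\left(n \right)} = 25 - n$ ($K{\left(n \right)} = 8 - \left(\left(n - 1\right) + 4 \left(-4\right)\right) = 8 - \left(\left(-1 + n\right) - 16\right) = 8 - \left(-17 + n\right) = 25 - n$)
$\left(30 + 21\right) K{\left(-9 \right)} + 138 = \left(30 + 21\right) \left(25 - -9\right) + 138 = 51 \left(25 + 9\right) + 138 = 51 \cdot 34 + 138 = 1734 + 138 = 1872$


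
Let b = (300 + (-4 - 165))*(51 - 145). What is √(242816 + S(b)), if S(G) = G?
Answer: √230502 ≈ 480.11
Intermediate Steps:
b = -12314 (b = (300 - 169)*(-94) = 131*(-94) = -12314)
√(242816 + S(b)) = √(242816 - 12314) = √230502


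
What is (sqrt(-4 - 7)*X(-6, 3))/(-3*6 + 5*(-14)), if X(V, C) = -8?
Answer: I*sqrt(11)/11 ≈ 0.30151*I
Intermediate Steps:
(sqrt(-4 - 7)*X(-6, 3))/(-3*6 + 5*(-14)) = (sqrt(-4 - 7)*(-8))/(-3*6 + 5*(-14)) = (sqrt(-11)*(-8))/(-18 - 70) = ((I*sqrt(11))*(-8))/(-88) = -8*I*sqrt(11)*(-1/88) = I*sqrt(11)/11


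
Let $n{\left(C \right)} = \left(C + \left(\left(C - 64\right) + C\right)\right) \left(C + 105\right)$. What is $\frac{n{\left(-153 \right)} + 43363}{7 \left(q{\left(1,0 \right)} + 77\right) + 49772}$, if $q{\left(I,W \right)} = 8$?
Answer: $\frac{68467}{50367} \approx 1.3594$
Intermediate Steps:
$n{\left(C \right)} = \left(-64 + 3 C\right) \left(105 + C\right)$ ($n{\left(C \right)} = \left(C + \left(\left(-64 + C\right) + C\right)\right) \left(105 + C\right) = \left(C + \left(-64 + 2 C\right)\right) \left(105 + C\right) = \left(-64 + 3 C\right) \left(105 + C\right)$)
$\frac{n{\left(-153 \right)} + 43363}{7 \left(q{\left(1,0 \right)} + 77\right) + 49772} = \frac{\left(-6720 + 3 \left(-153\right)^{2} + 251 \left(-153\right)\right) + 43363}{7 \left(8 + 77\right) + 49772} = \frac{\left(-6720 + 3 \cdot 23409 - 38403\right) + 43363}{7 \cdot 85 + 49772} = \frac{\left(-6720 + 70227 - 38403\right) + 43363}{595 + 49772} = \frac{25104 + 43363}{50367} = 68467 \cdot \frac{1}{50367} = \frac{68467}{50367}$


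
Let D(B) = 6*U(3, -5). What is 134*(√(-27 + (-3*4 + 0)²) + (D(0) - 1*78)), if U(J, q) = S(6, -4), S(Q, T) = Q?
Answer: -5628 + 402*√13 ≈ -4178.6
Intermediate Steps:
U(J, q) = 6
D(B) = 36 (D(B) = 6*6 = 36)
134*(√(-27 + (-3*4 + 0)²) + (D(0) - 1*78)) = 134*(√(-27 + (-3*4 + 0)²) + (36 - 1*78)) = 134*(√(-27 + (-12 + 0)²) + (36 - 78)) = 134*(√(-27 + (-12)²) - 42) = 134*(√(-27 + 144) - 42) = 134*(√117 - 42) = 134*(3*√13 - 42) = 134*(-42 + 3*√13) = -5628 + 402*√13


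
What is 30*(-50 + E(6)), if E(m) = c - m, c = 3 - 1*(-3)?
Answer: -1500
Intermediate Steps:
c = 6 (c = 3 + 3 = 6)
E(m) = 6 - m
30*(-50 + E(6)) = 30*(-50 + (6 - 1*6)) = 30*(-50 + (6 - 6)) = 30*(-50 + 0) = 30*(-50) = -1500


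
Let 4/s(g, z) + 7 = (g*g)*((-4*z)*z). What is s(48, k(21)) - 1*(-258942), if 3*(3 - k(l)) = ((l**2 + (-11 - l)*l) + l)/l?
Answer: 95723348078/369671 ≈ 2.5894e+5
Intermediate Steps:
k(l) = 3 - (l + l**2 + l*(-11 - l))/(3*l) (k(l) = 3 - ((l**2 + (-11 - l)*l) + l)/(3*l) = 3 - ((l**2 + l*(-11 - l)) + l)/(3*l) = 3 - (l + l**2 + l*(-11 - l))/(3*l))
s(g, z) = 4/(-7 - 4*g**2*z**2) (s(g, z) = 4/(-7 + (g*g)*((-4*z)*z)) = 4/(-7 + g**2*(-4*z**2)) = 4/(-7 - 4*g**2*z**2))
s(48, k(21)) - 1*(-258942) = -4/(7 + 4*48**2*(19/3)**2) - 1*(-258942) = -4/(7 + 4*2304*(361/9)) + 258942 = -4/(7 + 369664) + 258942 = -4/369671 + 258942 = 95723348078/369671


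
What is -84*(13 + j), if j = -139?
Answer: 10584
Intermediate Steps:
-84*(13 + j) = -84*(13 - 139) = -84*(-126) = 10584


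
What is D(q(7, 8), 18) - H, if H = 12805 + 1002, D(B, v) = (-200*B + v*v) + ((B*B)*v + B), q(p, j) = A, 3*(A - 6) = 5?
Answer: -41852/3 ≈ -13951.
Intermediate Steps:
A = 23/3 (A = 6 + (1/3)*5 = 6 + 5/3 = 23/3 ≈ 7.6667)
q(p, j) = 23/3
D(B, v) = v**2 - 199*B + v*B**2 (D(B, v) = (-200*B + v**2) + (B**2*v + B) = (v**2 - 200*B) + (v*B**2 + B) = (v**2 - 200*B) + (B + v*B**2) = v**2 - 199*B + v*B**2)
H = 13807
D(q(7, 8), 18) - H = (18**2 - 199*23/3 + 18*(23/3)**2) - 1*13807 = (324 - 4577/3 + 18*(529/9)) - 13807 = (324 - 4577/3 + 1058) - 13807 = -431/3 - 13807 = -41852/3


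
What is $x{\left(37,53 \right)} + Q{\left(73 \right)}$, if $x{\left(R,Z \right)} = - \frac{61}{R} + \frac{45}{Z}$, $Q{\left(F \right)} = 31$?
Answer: $\frac{59223}{1961} \approx 30.2$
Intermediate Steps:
$x{\left(37,53 \right)} + Q{\left(73 \right)} = \left(- \frac{61}{37} + \frac{45}{53}\right) + 31 = - \frac{1568}{1961} + 31 = \frac{59223}{1961}$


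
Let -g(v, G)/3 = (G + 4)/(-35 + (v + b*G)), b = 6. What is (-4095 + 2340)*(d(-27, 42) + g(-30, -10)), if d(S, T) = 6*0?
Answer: 6318/25 ≈ 252.72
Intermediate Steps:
d(S, T) = 0
g(v, G) = -3*(4 + G)/(-35 + v + 6*G) (g(v, G) = -3*(G + 4)/(-35 + (v + 6*G)) = -3*(4 + G)/(-35 + v + 6*G))
(-4095 + 2340)*(d(-27, 42) + g(-30, -10)) = (-4095 + 2340)*(0 + 3*(-4 - 1*(-10))/(-35 - 30 + 6*(-10))) = -1755*(0 + 3*(-4 + 10)/(-35 - 30 - 60)) = -1755*(0 + 3*6/(-125)) = -1755*(0 + 3*(-1/125)*6) = -1755*(0 - 18/125) = -1755*(-18/125) = 6318/25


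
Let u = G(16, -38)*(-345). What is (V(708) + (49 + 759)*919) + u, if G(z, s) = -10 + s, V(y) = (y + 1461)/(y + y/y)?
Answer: 538212577/709 ≈ 7.5912e+5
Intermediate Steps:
V(y) = (1461 + y)/(1 + y) (V(y) = (1461 + y)/(y + 1) = (1461 + y)/(1 + y))
u = 16560 (u = (-10 - 38)*(-345) = -48*(-345) = 16560)
(V(708) + (49 + 759)*919) + u = ((1461 + 708)/(1 + 708) + (49 + 759)*919) + 16560 = (2169/709 + 808*919) + 16560 = ((1/709)*2169 + 742552) + 16560 = (2169/709 + 742552) + 16560 = 526471537/709 + 16560 = 538212577/709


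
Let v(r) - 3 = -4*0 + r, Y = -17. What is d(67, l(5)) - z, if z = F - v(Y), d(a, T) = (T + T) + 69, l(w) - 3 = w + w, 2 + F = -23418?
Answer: 23501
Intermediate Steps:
F = -23420 (F = -2 - 23418 = -23420)
l(w) = 3 + 2*w (l(w) = 3 + (w + w) = 3 + 2*w)
v(r) = 3 + r (v(r) = 3 + (-4*0 + r) = 3 + (0 + r) = 3 + r)
d(a, T) = 69 + 2*T (d(a, T) = 2*T + 69 = 69 + 2*T)
z = -23406 (z = -23420 - (3 - 17) = -23420 - 1*(-14) = -23420 + 14 = -23406)
d(67, l(5)) - z = (69 + 2*(3 + 2*5)) - 1*(-23406) = (69 + 2*(3 + 10)) + 23406 = (69 + 2*13) + 23406 = (69 + 26) + 23406 = 95 + 23406 = 23501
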